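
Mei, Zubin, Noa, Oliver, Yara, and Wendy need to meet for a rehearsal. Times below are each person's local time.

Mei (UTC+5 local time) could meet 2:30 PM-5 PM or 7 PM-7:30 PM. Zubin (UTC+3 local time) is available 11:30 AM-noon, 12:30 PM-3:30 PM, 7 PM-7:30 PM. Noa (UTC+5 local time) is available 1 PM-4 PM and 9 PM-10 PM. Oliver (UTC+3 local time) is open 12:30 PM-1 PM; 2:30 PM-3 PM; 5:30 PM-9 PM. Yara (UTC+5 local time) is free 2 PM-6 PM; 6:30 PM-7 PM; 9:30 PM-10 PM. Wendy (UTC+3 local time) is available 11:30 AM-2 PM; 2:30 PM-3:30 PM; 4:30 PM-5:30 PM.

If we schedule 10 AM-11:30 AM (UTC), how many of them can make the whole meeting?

3

Mei in UTC: 09:30-12:00, 14:00-14:30 (subtract 5h to convert from UTC+5).
Zubin in UTC: 08:30-09:00, 09:30-12:30, 16:00-16:30 (subtract 3h to convert from UTC+3).
Noa in UTC: 08:00-11:00, 16:00-17:00 (subtract 5h to convert from UTC+5).
Oliver in UTC: 09:30-10:00, 11:30-12:00, 14:30-18:00 (subtract 3h to convert from UTC+3).
Yara in UTC: 09:00-13:00, 13:30-14:00, 16:30-17:00 (subtract 5h to convert from UTC+5).
Wendy in UTC: 08:30-11:00, 11:30-12:30, 13:30-14:30 (subtract 3h to convert from UTC+3).
Mei, Zubin, and Yara can make the full 10:00-11:30 slot — that's 3.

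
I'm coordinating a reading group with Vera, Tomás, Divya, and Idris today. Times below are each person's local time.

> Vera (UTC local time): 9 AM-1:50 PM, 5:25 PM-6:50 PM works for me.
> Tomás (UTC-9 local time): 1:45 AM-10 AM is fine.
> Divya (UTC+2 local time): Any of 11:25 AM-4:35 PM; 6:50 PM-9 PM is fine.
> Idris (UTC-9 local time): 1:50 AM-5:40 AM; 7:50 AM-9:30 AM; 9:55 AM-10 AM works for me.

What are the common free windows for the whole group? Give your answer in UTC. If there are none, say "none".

Vera in UTC: 09:00-13:50, 17:25-18:50.
Tomás in UTC: 10:45-19:00 (add 9h to convert from UTC-9).
Divya in UTC: 09:25-14:35, 16:50-19:00 (subtract 2h to convert from UTC+2).
Idris in UTC: 10:50-14:40, 16:50-18:30, 18:55-19:00 (add 9h to convert from UTC-9).
Vera ∩ Tomás: 10:45-13:50, 17:25-18:50.
Vera ∩ Tomás ∩ Divya: 10:45-13:50, 17:25-18:50.
Vera ∩ Tomás ∩ Divya ∩ Idris: 10:50-13:50, 17:25-18:30.
So the common availability across everyone is 10:50-13:50, 17:25-18:30.

10:50-13:50, 17:25-18:30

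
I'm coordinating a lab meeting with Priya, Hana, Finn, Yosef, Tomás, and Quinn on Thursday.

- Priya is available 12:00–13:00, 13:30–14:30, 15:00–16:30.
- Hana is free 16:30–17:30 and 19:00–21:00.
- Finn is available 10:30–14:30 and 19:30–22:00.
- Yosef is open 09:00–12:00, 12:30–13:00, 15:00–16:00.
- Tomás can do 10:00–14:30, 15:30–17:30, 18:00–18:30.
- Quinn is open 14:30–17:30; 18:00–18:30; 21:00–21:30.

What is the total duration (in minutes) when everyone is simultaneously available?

Priya ∩ Hana: ∅.
Priya ∩ Hana ∩ Finn: ∅.
Priya ∩ Hana ∩ Finn ∩ Yosef: ∅.
Priya ∩ Hana ∩ Finn ∩ Yosef ∩ Tomás: ∅.
Priya ∩ Hana ∩ Finn ∩ Yosef ∩ Tomás ∩ Quinn: ∅.
There is no time when everyone is free.
There is no common window, so the total is 0 minutes.

0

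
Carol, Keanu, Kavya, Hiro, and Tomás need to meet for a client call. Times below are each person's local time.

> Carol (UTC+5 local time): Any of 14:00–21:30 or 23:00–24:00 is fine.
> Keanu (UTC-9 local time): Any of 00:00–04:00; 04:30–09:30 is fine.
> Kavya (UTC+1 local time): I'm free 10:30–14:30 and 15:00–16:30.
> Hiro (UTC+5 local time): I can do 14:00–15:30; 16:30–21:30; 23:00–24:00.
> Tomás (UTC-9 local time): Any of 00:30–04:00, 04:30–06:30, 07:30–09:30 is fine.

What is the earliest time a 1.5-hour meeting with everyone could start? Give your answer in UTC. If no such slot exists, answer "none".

11:30

Carol in UTC: 09:00-16:30, 18:00-19:00 (subtract 5h to convert from UTC+5).
Keanu in UTC: 09:00-13:00, 13:30-18:30 (add 9h to convert from UTC-9).
Kavya in UTC: 09:30-13:30, 14:00-15:30 (subtract 1h to convert from UTC+1).
Hiro in UTC: 09:00-10:30, 11:30-16:30, 18:00-19:00 (subtract 5h to convert from UTC+5).
Tomás in UTC: 09:30-13:00, 13:30-15:30, 16:30-18:30 (add 9h to convert from UTC-9).
Carol ∩ Keanu: 09:00-13:00, 13:30-16:30, 18:00-18:30.
Carol ∩ Keanu ∩ Kavya: 09:30-13:00, 14:00-15:30.
Carol ∩ Keanu ∩ Kavya ∩ Hiro: 09:30-10:30, 11:30-13:00, 14:00-15:30.
Carol ∩ Keanu ∩ Kavya ∩ Hiro ∩ Tomás: 09:30-10:30, 11:30-13:00, 14:00-15:30.
The first common window of at least 90 minutes is 11:30-13:00, so the earliest start is 11:30.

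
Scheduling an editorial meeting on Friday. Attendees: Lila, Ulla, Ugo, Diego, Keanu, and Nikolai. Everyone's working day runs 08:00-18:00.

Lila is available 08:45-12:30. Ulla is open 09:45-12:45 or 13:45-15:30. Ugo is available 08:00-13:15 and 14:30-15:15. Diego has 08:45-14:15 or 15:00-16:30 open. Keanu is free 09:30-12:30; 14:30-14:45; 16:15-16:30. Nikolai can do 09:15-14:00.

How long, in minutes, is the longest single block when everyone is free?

Lila ∩ Ulla: 09:45-12:30.
Lila ∩ Ulla ∩ Ugo: 09:45-12:30.
Lila ∩ Ulla ∩ Ugo ∩ Diego: 09:45-12:30.
Lila ∩ Ulla ∩ Ugo ∩ Diego ∩ Keanu: 09:45-12:30.
Lila ∩ Ulla ∩ Ugo ∩ Diego ∩ Keanu ∩ Nikolai: 09:45-12:30.
The longest is 09:45-12:30 at 165 minutes.

165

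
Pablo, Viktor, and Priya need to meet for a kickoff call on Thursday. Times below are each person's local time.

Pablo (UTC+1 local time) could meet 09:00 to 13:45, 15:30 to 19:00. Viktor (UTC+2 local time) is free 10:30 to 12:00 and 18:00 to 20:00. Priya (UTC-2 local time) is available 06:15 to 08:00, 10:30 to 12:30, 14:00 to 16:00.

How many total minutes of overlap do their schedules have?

210

Pablo in UTC: 08:00-12:45, 14:30-18:00 (subtract 1h to convert from UTC+1).
Viktor in UTC: 08:30-10:00, 16:00-18:00 (subtract 2h to convert from UTC+2).
Priya in UTC: 08:15-10:00, 12:30-14:30, 16:00-18:00 (add 2h to convert from UTC-2).
Pablo ∩ Viktor: 08:30-10:00, 16:00-18:00.
Pablo ∩ Viktor ∩ Priya: 08:30-10:00, 16:00-18:00.
Summing the common windows: 90 + 120 = 210 minutes.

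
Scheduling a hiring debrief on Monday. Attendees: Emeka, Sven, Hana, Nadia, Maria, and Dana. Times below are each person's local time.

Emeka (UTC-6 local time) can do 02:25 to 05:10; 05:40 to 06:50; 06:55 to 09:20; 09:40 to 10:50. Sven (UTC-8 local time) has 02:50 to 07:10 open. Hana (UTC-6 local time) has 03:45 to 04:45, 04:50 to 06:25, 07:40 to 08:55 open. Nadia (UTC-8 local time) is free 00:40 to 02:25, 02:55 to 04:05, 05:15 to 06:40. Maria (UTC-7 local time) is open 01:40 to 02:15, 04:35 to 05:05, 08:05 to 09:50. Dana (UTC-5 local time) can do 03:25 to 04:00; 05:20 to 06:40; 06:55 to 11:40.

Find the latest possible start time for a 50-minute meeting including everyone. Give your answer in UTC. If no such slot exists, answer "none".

Emeka in UTC: 08:25-11:10, 11:40-12:50, 12:55-15:20, 15:40-16:50 (add 6h to convert from UTC-6).
Sven in UTC: 10:50-15:10 (add 8h to convert from UTC-8).
Hana in UTC: 09:45-10:45, 10:50-12:25, 13:40-14:55 (add 6h to convert from UTC-6).
Nadia in UTC: 08:40-10:25, 10:55-12:05, 13:15-14:40 (add 8h to convert from UTC-8).
Maria in UTC: 08:40-09:15, 11:35-12:05, 15:05-16:50 (add 7h to convert from UTC-7).
Dana in UTC: 08:25-09:00, 10:20-11:40, 11:55-16:40 (add 5h to convert from UTC-5).
Emeka ∩ Sven: 10:50-11:10, 11:40-12:50, 12:55-15:10.
Emeka ∩ Sven ∩ Hana: 10:50-11:10, 11:40-12:25, 13:40-14:55.
Emeka ∩ Sven ∩ Hana ∩ Nadia: 10:55-11:10, 11:40-12:05, 13:40-14:40.
Emeka ∩ Sven ∩ Hana ∩ Nadia ∩ Maria: 11:40-12:05.
Emeka ∩ Sven ∩ Hana ∩ Nadia ∩ Maria ∩ Dana: 11:55-12:05.
Those are the intersection windows.
No common window is at least 50 minutes long.

none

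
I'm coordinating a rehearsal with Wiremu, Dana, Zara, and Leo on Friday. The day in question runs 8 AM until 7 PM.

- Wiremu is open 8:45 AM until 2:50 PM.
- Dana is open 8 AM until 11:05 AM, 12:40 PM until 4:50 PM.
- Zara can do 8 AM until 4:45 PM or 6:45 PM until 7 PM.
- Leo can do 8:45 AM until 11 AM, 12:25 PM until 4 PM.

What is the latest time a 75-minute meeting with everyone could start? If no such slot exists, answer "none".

13:35

Wiremu ∩ Dana: 08:45-11:05, 12:40-14:50.
Wiremu ∩ Dana ∩ Zara: 08:45-11:05, 12:40-14:50.
Wiremu ∩ Dana ∩ Zara ∩ Leo: 08:45-11:00, 12:40-14:50.
The last common window of at least 75 minutes is 12:40-14:50; a 75-minute meeting can start as late as 13:35 and still end by 14:50.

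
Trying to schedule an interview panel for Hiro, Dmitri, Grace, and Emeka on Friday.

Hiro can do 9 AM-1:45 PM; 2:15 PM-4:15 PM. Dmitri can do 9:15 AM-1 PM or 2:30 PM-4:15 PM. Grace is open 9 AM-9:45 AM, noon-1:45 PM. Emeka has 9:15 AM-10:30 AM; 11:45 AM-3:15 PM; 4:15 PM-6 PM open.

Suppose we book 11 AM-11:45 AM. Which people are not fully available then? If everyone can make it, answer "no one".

Hiro: free for 11:00-11:45. Dmitri: free for 11:00-11:45. Grace: not fully free for 11:00-11:45. Emeka: not fully free for 11:00-11:45.

Emeka, Grace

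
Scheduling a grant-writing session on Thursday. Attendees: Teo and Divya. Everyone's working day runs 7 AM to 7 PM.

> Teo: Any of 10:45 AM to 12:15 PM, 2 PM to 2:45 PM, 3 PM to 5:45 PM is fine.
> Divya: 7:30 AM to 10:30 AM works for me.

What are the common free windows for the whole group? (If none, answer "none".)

Teo ∩ Divya: ∅.
There is no time when everyone is free.

none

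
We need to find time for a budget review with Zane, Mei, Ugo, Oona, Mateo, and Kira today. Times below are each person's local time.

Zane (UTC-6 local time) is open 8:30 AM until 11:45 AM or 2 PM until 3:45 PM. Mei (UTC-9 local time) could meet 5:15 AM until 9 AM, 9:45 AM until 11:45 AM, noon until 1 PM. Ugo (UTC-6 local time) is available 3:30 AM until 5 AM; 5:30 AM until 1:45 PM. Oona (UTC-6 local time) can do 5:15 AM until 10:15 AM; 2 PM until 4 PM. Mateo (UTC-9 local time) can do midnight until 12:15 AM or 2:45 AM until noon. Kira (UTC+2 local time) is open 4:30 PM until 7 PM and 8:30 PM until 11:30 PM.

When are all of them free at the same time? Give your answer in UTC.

14:30-16:15

Zane in UTC: 14:30-17:45, 20:00-21:45 (add 6h to convert from UTC-6).
Mei in UTC: 14:15-18:00, 18:45-20:45, 21:00-22:00 (add 9h to convert from UTC-9).
Ugo in UTC: 09:30-11:00, 11:30-19:45 (add 6h to convert from UTC-6).
Oona in UTC: 11:15-16:15, 20:00-22:00 (add 6h to convert from UTC-6).
Mateo in UTC: 09:00-09:15, 11:45-21:00 (add 9h to convert from UTC-9).
Kira in UTC: 14:30-17:00, 18:30-21:30 (subtract 2h to convert from UTC+2).
Zane ∩ Mei: 14:30-17:45, 20:00-20:45, 21:00-21:45.
Zane ∩ Mei ∩ Ugo: 14:30-17:45.
Zane ∩ Mei ∩ Ugo ∩ Oona: 14:30-16:15.
Zane ∩ Mei ∩ Ugo ∩ Oona ∩ Mateo: 14:30-16:15.
Zane ∩ Mei ∩ Ugo ∩ Oona ∩ Mateo ∩ Kira: 14:30-16:15.
So the common availability across everyone is 14:30-16:15.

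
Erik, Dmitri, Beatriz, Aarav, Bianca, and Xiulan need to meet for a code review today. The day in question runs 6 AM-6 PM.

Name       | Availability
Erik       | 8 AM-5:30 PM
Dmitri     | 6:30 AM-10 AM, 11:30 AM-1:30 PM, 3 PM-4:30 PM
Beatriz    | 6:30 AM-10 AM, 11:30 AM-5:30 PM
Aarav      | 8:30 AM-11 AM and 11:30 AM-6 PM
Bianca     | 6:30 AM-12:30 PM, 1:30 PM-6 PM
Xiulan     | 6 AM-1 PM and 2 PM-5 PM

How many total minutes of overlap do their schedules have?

240

Erik ∩ Dmitri: 08:00-10:00, 11:30-13:30, 15:00-16:30.
Erik ∩ Dmitri ∩ Beatriz: 08:00-10:00, 11:30-13:30, 15:00-16:30.
Erik ∩ Dmitri ∩ Beatriz ∩ Aarav: 08:30-10:00, 11:30-13:30, 15:00-16:30.
Erik ∩ Dmitri ∩ Beatriz ∩ Aarav ∩ Bianca: 08:30-10:00, 11:30-12:30, 15:00-16:30.
Erik ∩ Dmitri ∩ Beatriz ∩ Aarav ∩ Bianca ∩ Xiulan: 08:30-10:00, 11:30-12:30, 15:00-16:30.
Summing the common windows: 90 + 60 + 90 = 240 minutes.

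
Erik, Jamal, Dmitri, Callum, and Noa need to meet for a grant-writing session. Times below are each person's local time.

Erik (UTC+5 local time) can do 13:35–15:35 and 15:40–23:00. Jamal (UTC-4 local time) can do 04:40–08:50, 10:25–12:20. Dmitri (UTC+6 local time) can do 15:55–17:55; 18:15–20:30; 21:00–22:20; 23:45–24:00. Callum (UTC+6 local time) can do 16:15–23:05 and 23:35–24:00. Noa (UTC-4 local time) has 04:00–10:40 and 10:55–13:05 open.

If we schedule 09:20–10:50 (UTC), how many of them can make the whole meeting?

Erik in UTC: 08:35-10:35, 10:40-18:00 (subtract 5h to convert from UTC+5).
Jamal in UTC: 08:40-12:50, 14:25-16:20 (add 4h to convert from UTC-4).
Dmitri in UTC: 09:55-11:55, 12:15-14:30, 15:00-16:20, 17:45-18:00 (subtract 6h to convert from UTC+6).
Callum in UTC: 10:15-17:05, 17:35-18:00 (subtract 6h to convert from UTC+6).
Noa in UTC: 08:00-14:40, 14:55-17:05 (add 4h to convert from UTC-4).
Jamal and Noa can make the full 09:20-10:50 slot — that's 2.

2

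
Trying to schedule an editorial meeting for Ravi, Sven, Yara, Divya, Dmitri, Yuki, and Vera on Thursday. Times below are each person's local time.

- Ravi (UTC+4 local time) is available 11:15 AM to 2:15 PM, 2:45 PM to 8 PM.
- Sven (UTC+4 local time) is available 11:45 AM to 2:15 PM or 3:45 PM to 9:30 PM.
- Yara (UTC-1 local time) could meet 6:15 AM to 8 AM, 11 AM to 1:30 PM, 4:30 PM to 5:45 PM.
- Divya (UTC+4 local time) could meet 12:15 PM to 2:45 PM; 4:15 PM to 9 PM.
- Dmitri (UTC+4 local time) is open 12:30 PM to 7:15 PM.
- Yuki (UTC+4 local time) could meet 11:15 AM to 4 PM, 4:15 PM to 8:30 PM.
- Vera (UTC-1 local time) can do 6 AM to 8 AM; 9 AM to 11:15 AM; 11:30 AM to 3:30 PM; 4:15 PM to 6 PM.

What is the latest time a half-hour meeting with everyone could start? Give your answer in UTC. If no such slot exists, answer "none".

Ravi in UTC: 07:15-10:15, 10:45-16:00 (subtract 4h to convert from UTC+4).
Sven in UTC: 07:45-10:15, 11:45-17:30 (subtract 4h to convert from UTC+4).
Yara in UTC: 07:15-09:00, 12:00-14:30, 17:30-18:45 (add 1h to convert from UTC-1).
Divya in UTC: 08:15-10:45, 12:15-17:00 (subtract 4h to convert from UTC+4).
Dmitri in UTC: 08:30-15:15 (subtract 4h to convert from UTC+4).
Yuki in UTC: 07:15-12:00, 12:15-16:30 (subtract 4h to convert from UTC+4).
Vera in UTC: 07:00-09:00, 10:00-12:15, 12:30-16:30, 17:15-19:00 (add 1h to convert from UTC-1).
Ravi ∩ Sven: 07:45-10:15, 11:45-16:00.
Ravi ∩ Sven ∩ Yara: 07:45-09:00, 12:00-14:30.
Ravi ∩ Sven ∩ Yara ∩ Divya: 08:15-09:00, 12:15-14:30.
Ravi ∩ Sven ∩ Yara ∩ Divya ∩ Dmitri: 08:30-09:00, 12:15-14:30.
Ravi ∩ Sven ∩ Yara ∩ Divya ∩ Dmitri ∩ Yuki: 08:30-09:00, 12:15-14:30.
Ravi ∩ Sven ∩ Yara ∩ Divya ∩ Dmitri ∩ Yuki ∩ Vera: 08:30-09:00, 12:30-14:30.
The last common window of at least 30 minutes is 12:30-14:30; a 30-minute meeting can start as late as 14:00 and still end by 14:30.

14:00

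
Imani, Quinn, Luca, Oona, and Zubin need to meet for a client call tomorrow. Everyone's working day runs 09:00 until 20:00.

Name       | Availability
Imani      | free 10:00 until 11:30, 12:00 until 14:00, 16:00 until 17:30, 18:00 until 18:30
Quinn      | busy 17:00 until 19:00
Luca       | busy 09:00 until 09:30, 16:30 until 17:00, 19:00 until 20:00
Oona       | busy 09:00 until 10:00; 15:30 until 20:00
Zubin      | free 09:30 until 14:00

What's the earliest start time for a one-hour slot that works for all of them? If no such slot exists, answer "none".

Imani free: 10:00-11:30, 12:00-14:00, 16:00-17:30, 18:00-18:30.
Quinn free: 09:00-17:00, 19:00-20:00 (invert busy blocks within the working day).
Luca free: 09:30-16:30, 17:00-19:00 (invert busy blocks within the working day).
Oona free: 10:00-15:30 (invert busy blocks within the working day).
Zubin free: 09:30-14:00.
Imani ∩ Quinn: 10:00-11:30, 12:00-14:00, 16:00-17:00.
Imani ∩ Quinn ∩ Luca: 10:00-11:30, 12:00-14:00, 16:00-16:30.
Imani ∩ Quinn ∩ Luca ∩ Oona: 10:00-11:30, 12:00-14:00.
Imani ∩ Quinn ∩ Luca ∩ Oona ∩ Zubin: 10:00-11:30, 12:00-14:00.
The first common window of at least 60 minutes is 10:00-11:30, so the earliest start is 10:00.

10:00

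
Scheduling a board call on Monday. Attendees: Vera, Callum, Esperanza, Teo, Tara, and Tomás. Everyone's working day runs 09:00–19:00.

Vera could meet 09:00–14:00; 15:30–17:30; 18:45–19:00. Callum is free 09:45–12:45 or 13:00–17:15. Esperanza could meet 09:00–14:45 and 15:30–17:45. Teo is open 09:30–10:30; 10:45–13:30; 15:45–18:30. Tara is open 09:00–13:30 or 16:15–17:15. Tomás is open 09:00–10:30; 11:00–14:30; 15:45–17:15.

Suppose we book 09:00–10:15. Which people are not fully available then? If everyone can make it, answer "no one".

Vera: free for 09:00-10:15. Callum: not fully free for 09:00-10:15. Esperanza: free for 09:00-10:15. Teo: not fully free for 09:00-10:15. Tara: free for 09:00-10:15. Tomás: free for 09:00-10:15.

Callum, Teo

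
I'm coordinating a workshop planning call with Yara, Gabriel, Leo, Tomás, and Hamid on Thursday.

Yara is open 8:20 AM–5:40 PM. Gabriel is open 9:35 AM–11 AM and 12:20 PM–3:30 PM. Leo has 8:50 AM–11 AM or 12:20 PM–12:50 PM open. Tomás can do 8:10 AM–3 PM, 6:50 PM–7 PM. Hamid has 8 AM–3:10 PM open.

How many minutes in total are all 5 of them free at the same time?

115

Yara ∩ Gabriel: 09:35-11:00, 12:20-15:30.
Yara ∩ Gabriel ∩ Leo: 09:35-11:00, 12:20-12:50.
Yara ∩ Gabriel ∩ Leo ∩ Tomás: 09:35-11:00, 12:20-12:50.
Yara ∩ Gabriel ∩ Leo ∩ Tomás ∩ Hamid: 09:35-11:00, 12:20-12:50.
Those are the intersection windows.
Summing the common windows: 85 + 30 = 115 minutes.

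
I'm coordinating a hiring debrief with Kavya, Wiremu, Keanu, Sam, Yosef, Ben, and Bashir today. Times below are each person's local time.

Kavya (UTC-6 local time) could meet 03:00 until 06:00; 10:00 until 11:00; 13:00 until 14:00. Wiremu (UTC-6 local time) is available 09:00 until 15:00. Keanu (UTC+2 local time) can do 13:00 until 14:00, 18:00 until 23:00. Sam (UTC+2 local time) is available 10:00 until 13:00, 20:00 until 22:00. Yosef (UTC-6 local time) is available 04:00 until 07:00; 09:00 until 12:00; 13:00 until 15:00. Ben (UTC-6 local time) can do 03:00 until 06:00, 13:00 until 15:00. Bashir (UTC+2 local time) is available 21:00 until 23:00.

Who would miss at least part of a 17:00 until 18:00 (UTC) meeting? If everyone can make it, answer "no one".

Bashir, Ben, Kavya, Sam

Kavya in UTC: 09:00-12:00, 16:00-17:00, 19:00-20:00 (add 6h to convert from UTC-6).
Wiremu in UTC: 15:00-21:00 (add 6h to convert from UTC-6).
Keanu in UTC: 11:00-12:00, 16:00-21:00 (subtract 2h to convert from UTC+2).
Sam in UTC: 08:00-11:00, 18:00-20:00 (subtract 2h to convert from UTC+2).
Yosef in UTC: 10:00-13:00, 15:00-18:00, 19:00-21:00 (add 6h to convert from UTC-6).
Ben in UTC: 09:00-12:00, 19:00-21:00 (add 6h to convert from UTC-6).
Bashir in UTC: 19:00-21:00 (subtract 2h to convert from UTC+2).
Kavya: not fully free for 17:00-18:00. Wiremu: free for 17:00-18:00. Keanu: free for 17:00-18:00. Sam: not fully free for 17:00-18:00. Yosef: free for 17:00-18:00. Ben: not fully free for 17:00-18:00. Bashir: not fully free for 17:00-18:00.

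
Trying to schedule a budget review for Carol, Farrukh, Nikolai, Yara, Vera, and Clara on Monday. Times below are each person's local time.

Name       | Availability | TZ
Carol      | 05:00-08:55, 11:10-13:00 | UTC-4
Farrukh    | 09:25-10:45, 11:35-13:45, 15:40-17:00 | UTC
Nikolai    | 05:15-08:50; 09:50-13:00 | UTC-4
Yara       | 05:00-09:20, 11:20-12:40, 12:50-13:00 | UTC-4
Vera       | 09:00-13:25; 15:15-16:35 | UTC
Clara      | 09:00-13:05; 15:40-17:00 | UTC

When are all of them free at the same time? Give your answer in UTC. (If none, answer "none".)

Carol in UTC: 09:00-12:55, 15:10-17:00 (add 4h to convert from UTC-4).
Farrukh in UTC: 09:25-10:45, 11:35-13:45, 15:40-17:00.
Nikolai in UTC: 09:15-12:50, 13:50-17:00 (add 4h to convert from UTC-4).
Yara in UTC: 09:00-13:20, 15:20-16:40, 16:50-17:00 (add 4h to convert from UTC-4).
Vera in UTC: 09:00-13:25, 15:15-16:35.
Clara in UTC: 09:00-13:05, 15:40-17:00.
Carol ∩ Farrukh: 09:25-10:45, 11:35-12:55, 15:40-17:00.
Carol ∩ Farrukh ∩ Nikolai: 09:25-10:45, 11:35-12:50, 15:40-17:00.
Carol ∩ Farrukh ∩ Nikolai ∩ Yara: 09:25-10:45, 11:35-12:50, 15:40-16:40, 16:50-17:00.
Carol ∩ Farrukh ∩ Nikolai ∩ Yara ∩ Vera: 09:25-10:45, 11:35-12:50, 15:40-16:35.
Carol ∩ Farrukh ∩ Nikolai ∩ Yara ∩ Vera ∩ Clara: 09:25-10:45, 11:35-12:50, 15:40-16:35.

09:25-10:45, 11:35-12:50, 15:40-16:35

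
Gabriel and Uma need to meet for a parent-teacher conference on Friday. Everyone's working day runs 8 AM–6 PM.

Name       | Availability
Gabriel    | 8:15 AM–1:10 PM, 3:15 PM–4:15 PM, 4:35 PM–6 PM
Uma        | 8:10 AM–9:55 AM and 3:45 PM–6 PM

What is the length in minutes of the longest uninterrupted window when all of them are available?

Gabriel ∩ Uma: 08:15-09:55, 15:45-16:15, 16:35-18:00.
The longest is 08:15-09:55 at 100 minutes.

100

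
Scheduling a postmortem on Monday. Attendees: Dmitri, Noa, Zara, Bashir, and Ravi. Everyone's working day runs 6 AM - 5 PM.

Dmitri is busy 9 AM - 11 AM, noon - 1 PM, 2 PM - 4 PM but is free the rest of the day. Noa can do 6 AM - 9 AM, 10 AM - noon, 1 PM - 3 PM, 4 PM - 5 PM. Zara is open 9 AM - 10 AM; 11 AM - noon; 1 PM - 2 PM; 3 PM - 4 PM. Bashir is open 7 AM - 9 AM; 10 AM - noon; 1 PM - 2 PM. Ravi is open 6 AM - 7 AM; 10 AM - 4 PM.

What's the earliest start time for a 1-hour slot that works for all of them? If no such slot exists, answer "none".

11:00

Dmitri free: 06:00-09:00, 11:00-12:00, 13:00-14:00, 16:00-17:00 (invert busy blocks within the working day).
Noa free: 06:00-09:00, 10:00-12:00, 13:00-15:00, 16:00-17:00.
Zara free: 09:00-10:00, 11:00-12:00, 13:00-14:00, 15:00-16:00.
Bashir free: 07:00-09:00, 10:00-12:00, 13:00-14:00.
Ravi free: 06:00-07:00, 10:00-16:00.
Dmitri ∩ Noa: 06:00-09:00, 11:00-12:00, 13:00-14:00, 16:00-17:00.
Dmitri ∩ Noa ∩ Zara: 11:00-12:00, 13:00-14:00.
Dmitri ∩ Noa ∩ Zara ∩ Bashir: 11:00-12:00, 13:00-14:00.
Dmitri ∩ Noa ∩ Zara ∩ Bashir ∩ Ravi: 11:00-12:00, 13:00-14:00.
Those are the intersection windows.
The first common window of at least 60 minutes is 11:00-12:00, so the earliest start is 11:00.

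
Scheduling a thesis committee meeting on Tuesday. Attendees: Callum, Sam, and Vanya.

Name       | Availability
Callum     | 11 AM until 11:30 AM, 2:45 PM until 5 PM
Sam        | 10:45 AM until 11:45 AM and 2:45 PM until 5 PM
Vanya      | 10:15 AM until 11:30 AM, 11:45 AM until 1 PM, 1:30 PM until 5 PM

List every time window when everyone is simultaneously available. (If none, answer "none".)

11:00-11:30, 14:45-17:00

Callum ∩ Sam: 11:00-11:30, 14:45-17:00.
Callum ∩ Sam ∩ Vanya: 11:00-11:30, 14:45-17:00.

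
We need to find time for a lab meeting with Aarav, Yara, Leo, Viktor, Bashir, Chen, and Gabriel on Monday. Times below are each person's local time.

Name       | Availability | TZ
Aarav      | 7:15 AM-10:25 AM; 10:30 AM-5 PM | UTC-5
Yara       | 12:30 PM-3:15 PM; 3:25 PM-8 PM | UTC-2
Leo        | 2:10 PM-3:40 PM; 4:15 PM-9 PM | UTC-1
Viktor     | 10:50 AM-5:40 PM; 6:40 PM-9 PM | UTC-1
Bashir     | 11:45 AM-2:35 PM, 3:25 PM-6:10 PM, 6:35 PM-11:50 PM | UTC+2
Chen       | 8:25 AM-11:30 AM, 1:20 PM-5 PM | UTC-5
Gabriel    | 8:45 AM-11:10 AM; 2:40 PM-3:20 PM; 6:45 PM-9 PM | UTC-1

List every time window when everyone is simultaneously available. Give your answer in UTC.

15:40-16:10, 19:45-21:50

Aarav in UTC: 12:15-15:25, 15:30-22:00 (add 5h to convert from UTC-5).
Yara in UTC: 14:30-17:15, 17:25-22:00 (add 2h to convert from UTC-2).
Leo in UTC: 15:10-16:40, 17:15-22:00 (add 1h to convert from UTC-1).
Viktor in UTC: 11:50-18:40, 19:40-22:00 (add 1h to convert from UTC-1).
Bashir in UTC: 09:45-12:35, 13:25-16:10, 16:35-21:50 (subtract 2h to convert from UTC+2).
Chen in UTC: 13:25-16:30, 18:20-22:00 (add 5h to convert from UTC-5).
Gabriel in UTC: 09:45-12:10, 15:40-16:20, 19:45-22:00 (add 1h to convert from UTC-1).
Aarav ∩ Yara: 14:30-15:25, 15:30-17:15, 17:25-22:00.
Aarav ∩ Yara ∩ Leo: 15:10-15:25, 15:30-16:40, 17:25-22:00.
Aarav ∩ Yara ∩ Leo ∩ Viktor: 15:10-15:25, 15:30-16:40, 17:25-18:40, 19:40-22:00.
Aarav ∩ Yara ∩ Leo ∩ Viktor ∩ Bashir: 15:10-15:25, 15:30-16:10, 16:35-16:40, 17:25-18:40, 19:40-21:50.
Aarav ∩ Yara ∩ Leo ∩ Viktor ∩ Bashir ∩ Chen: 15:10-15:25, 15:30-16:10, 18:20-18:40, 19:40-21:50.
Aarav ∩ Yara ∩ Leo ∩ Viktor ∩ Bashir ∩ Chen ∩ Gabriel: 15:40-16:10, 19:45-21:50.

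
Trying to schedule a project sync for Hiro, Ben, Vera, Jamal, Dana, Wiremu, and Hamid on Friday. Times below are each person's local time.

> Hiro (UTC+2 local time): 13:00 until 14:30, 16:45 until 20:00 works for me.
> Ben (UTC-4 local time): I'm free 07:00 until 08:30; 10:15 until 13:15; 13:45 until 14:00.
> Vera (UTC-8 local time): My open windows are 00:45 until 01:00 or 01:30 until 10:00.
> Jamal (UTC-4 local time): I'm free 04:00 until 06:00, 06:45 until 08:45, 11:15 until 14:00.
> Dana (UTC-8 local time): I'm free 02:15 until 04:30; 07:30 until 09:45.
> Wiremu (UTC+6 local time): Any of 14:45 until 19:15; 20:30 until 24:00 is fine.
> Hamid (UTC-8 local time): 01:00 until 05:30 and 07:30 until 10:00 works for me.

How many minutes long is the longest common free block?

Hiro in UTC: 11:00-12:30, 14:45-18:00 (subtract 2h to convert from UTC+2).
Ben in UTC: 11:00-12:30, 14:15-17:15, 17:45-18:00 (add 4h to convert from UTC-4).
Vera in UTC: 08:45-09:00, 09:30-18:00 (add 8h to convert from UTC-8).
Jamal in UTC: 08:00-10:00, 10:45-12:45, 15:15-18:00 (add 4h to convert from UTC-4).
Dana in UTC: 10:15-12:30, 15:30-17:45 (add 8h to convert from UTC-8).
Wiremu in UTC: 08:45-13:15, 14:30-18:00 (subtract 6h to convert from UTC+6).
Hamid in UTC: 09:00-13:30, 15:30-18:00 (add 8h to convert from UTC-8).
Hiro ∩ Ben: 11:00-12:30, 14:45-17:15, 17:45-18:00.
Hiro ∩ Ben ∩ Vera: 11:00-12:30, 14:45-17:15, 17:45-18:00.
Hiro ∩ Ben ∩ Vera ∩ Jamal: 11:00-12:30, 15:15-17:15, 17:45-18:00.
Hiro ∩ Ben ∩ Vera ∩ Jamal ∩ Dana: 11:00-12:30, 15:30-17:15.
Hiro ∩ Ben ∩ Vera ∩ Jamal ∩ Dana ∩ Wiremu: 11:00-12:30, 15:30-17:15.
Hiro ∩ Ben ∩ Vera ∩ Jamal ∩ Dana ∩ Wiremu ∩ Hamid: 11:00-12:30, 15:30-17:15.
The longest is 15:30-17:15 at 105 minutes.

105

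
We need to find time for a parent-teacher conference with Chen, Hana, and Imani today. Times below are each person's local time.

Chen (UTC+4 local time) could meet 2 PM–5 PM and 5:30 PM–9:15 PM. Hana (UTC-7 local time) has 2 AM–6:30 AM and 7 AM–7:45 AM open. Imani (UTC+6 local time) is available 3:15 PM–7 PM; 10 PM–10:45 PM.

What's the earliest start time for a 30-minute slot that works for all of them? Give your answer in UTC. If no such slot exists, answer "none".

10:00

Chen in UTC: 10:00-13:00, 13:30-17:15 (subtract 4h to convert from UTC+4).
Hana in UTC: 09:00-13:30, 14:00-14:45 (add 7h to convert from UTC-7).
Imani in UTC: 09:15-13:00, 16:00-16:45 (subtract 6h to convert from UTC+6).
Chen ∩ Hana: 10:00-13:00, 14:00-14:45.
Chen ∩ Hana ∩ Imani: 10:00-13:00.
The first common window of at least 30 minutes is 10:00-13:00, so the earliest start is 10:00.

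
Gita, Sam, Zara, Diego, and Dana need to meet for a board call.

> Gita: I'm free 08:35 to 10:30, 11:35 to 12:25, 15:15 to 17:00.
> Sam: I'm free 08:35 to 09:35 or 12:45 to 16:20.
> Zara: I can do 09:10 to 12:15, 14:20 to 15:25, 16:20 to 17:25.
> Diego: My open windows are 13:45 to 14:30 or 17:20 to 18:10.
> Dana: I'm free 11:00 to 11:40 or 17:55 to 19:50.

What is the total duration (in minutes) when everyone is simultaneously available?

Gita ∩ Sam: 08:35-09:35, 15:15-16:20.
Gita ∩ Sam ∩ Zara: 09:10-09:35, 15:15-15:25.
Gita ∩ Sam ∩ Zara ∩ Diego: ∅.
Gita ∩ Sam ∩ Zara ∩ Diego ∩ Dana: ∅.
There is no time when everyone is free.
There is no common window, so the total is 0 minutes.

0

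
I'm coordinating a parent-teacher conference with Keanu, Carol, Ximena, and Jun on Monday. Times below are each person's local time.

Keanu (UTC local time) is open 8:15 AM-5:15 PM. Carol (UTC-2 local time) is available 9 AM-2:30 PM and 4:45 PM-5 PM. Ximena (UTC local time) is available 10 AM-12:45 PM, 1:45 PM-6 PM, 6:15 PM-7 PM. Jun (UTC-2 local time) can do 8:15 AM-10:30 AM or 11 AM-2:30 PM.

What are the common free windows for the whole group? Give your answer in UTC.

Keanu in UTC: 08:15-17:15.
Carol in UTC: 11:00-16:30, 18:45-19:00 (add 2h to convert from UTC-2).
Ximena in UTC: 10:00-12:45, 13:45-18:00, 18:15-19:00.
Jun in UTC: 10:15-12:30, 13:00-16:30 (add 2h to convert from UTC-2).
Keanu ∩ Carol: 11:00-16:30.
Keanu ∩ Carol ∩ Ximena: 11:00-12:45, 13:45-16:30.
Keanu ∩ Carol ∩ Ximena ∩ Jun: 11:00-12:30, 13:45-16:30.
So the common availability across everyone is 11:00-12:30, 13:45-16:30.

11:00-12:30, 13:45-16:30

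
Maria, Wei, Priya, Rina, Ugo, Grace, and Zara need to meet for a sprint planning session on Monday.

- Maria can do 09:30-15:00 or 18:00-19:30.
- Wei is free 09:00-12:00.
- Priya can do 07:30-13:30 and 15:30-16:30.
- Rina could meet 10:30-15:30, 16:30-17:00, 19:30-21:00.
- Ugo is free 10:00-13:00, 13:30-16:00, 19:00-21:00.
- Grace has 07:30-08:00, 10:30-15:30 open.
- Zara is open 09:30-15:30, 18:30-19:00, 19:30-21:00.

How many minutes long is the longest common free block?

Maria ∩ Wei: 09:30-12:00.
Maria ∩ Wei ∩ Priya: 09:30-12:00.
Maria ∩ Wei ∩ Priya ∩ Rina: 10:30-12:00.
Maria ∩ Wei ∩ Priya ∩ Rina ∩ Ugo: 10:30-12:00.
Maria ∩ Wei ∩ Priya ∩ Rina ∩ Ugo ∩ Grace: 10:30-12:00.
Maria ∩ Wei ∩ Priya ∩ Rina ∩ Ugo ∩ Grace ∩ Zara: 10:30-12:00.
The longest is 10:30-12:00 at 90 minutes.

90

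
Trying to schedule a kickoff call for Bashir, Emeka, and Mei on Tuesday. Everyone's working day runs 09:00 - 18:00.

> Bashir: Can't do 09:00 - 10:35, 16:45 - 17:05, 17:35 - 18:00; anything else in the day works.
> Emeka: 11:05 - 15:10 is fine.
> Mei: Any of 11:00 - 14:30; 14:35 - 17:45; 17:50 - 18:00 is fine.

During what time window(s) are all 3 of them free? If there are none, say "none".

11:05-14:30, 14:35-15:10

Bashir free: 10:35-16:45, 17:05-17:35 (invert busy blocks within the working day).
Emeka free: 11:05-15:10.
Mei free: 11:00-14:30, 14:35-17:45, 17:50-18:00.
Bashir ∩ Emeka: 11:05-15:10.
Bashir ∩ Emeka ∩ Mei: 11:05-14:30, 14:35-15:10.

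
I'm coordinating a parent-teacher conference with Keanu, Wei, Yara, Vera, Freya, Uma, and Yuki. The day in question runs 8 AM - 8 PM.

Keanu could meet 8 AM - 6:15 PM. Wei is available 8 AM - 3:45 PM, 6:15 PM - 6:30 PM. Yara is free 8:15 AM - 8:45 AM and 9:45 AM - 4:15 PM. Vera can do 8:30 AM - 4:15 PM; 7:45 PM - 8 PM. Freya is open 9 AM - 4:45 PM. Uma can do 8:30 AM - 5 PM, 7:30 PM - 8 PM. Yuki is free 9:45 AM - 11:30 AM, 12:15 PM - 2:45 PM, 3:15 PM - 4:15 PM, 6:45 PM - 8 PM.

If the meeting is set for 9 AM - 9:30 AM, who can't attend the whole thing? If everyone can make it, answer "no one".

Yara, Yuki

Keanu: free for 09:00-09:30. Wei: free for 09:00-09:30. Yara: not fully free for 09:00-09:30. Vera: free for 09:00-09:30. Freya: free for 09:00-09:30. Uma: free for 09:00-09:30. Yuki: not fully free for 09:00-09:30.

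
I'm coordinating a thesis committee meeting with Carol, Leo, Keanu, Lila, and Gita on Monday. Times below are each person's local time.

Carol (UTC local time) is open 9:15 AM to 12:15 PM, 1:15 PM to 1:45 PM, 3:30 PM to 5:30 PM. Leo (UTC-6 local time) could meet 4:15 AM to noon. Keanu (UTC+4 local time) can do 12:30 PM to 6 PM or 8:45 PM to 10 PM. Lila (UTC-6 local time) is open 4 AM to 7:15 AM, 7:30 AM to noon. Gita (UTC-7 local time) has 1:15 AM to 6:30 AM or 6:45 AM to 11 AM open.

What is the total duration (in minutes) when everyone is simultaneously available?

165

Carol in UTC: 09:15-12:15, 13:15-13:45, 15:30-17:30.
Leo in UTC: 10:15-18:00 (add 6h to convert from UTC-6).
Keanu in UTC: 08:30-14:00, 16:45-18:00 (subtract 4h to convert from UTC+4).
Lila in UTC: 10:00-13:15, 13:30-18:00 (add 6h to convert from UTC-6).
Gita in UTC: 08:15-13:30, 13:45-18:00 (add 7h to convert from UTC-7).
Carol ∩ Leo: 10:15-12:15, 13:15-13:45, 15:30-17:30.
Carol ∩ Leo ∩ Keanu: 10:15-12:15, 13:15-13:45, 16:45-17:30.
Carol ∩ Leo ∩ Keanu ∩ Lila: 10:15-12:15, 13:30-13:45, 16:45-17:30.
Carol ∩ Leo ∩ Keanu ∩ Lila ∩ Gita: 10:15-12:15, 16:45-17:30.
Summing the common windows: 120 + 45 = 165 minutes.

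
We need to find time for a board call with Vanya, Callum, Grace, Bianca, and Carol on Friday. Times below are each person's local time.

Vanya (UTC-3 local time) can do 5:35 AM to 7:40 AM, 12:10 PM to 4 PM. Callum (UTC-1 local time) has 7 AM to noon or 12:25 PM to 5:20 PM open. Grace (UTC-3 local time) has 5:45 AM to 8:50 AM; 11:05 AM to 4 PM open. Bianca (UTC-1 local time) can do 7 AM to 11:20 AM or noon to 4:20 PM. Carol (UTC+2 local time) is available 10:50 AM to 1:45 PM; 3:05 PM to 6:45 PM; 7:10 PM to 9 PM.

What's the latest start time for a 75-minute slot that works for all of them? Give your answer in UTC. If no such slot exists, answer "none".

Vanya in UTC: 08:35-10:40, 15:10-19:00 (add 3h to convert from UTC-3).
Callum in UTC: 08:00-13:00, 13:25-18:20 (add 1h to convert from UTC-1).
Grace in UTC: 08:45-11:50, 14:05-19:00 (add 3h to convert from UTC-3).
Bianca in UTC: 08:00-12:20, 13:00-17:20 (add 1h to convert from UTC-1).
Carol in UTC: 08:50-11:45, 13:05-16:45, 17:10-19:00 (subtract 2h to convert from UTC+2).
Vanya ∩ Callum: 08:35-10:40, 15:10-18:20.
Vanya ∩ Callum ∩ Grace: 08:45-10:40, 15:10-18:20.
Vanya ∩ Callum ∩ Grace ∩ Bianca: 08:45-10:40, 15:10-17:20.
Vanya ∩ Callum ∩ Grace ∩ Bianca ∩ Carol: 08:50-10:40, 15:10-16:45, 17:10-17:20.
So the common availability across everyone is 08:50-10:40, 15:10-16:45, 17:10-17:20.
The last common window of at least 75 minutes is 15:10-16:45; a 75-minute meeting can start as late as 15:30 and still end by 16:45.

15:30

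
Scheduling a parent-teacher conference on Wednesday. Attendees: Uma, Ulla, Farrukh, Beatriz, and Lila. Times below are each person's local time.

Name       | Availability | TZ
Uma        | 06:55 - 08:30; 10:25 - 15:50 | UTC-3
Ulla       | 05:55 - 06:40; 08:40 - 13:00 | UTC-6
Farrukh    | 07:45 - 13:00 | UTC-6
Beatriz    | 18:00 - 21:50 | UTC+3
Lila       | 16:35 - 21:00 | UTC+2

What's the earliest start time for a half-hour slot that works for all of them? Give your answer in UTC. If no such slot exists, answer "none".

15:00

Uma in UTC: 09:55-11:30, 13:25-18:50 (add 3h to convert from UTC-3).
Ulla in UTC: 11:55-12:40, 14:40-19:00 (add 6h to convert from UTC-6).
Farrukh in UTC: 13:45-19:00 (add 6h to convert from UTC-6).
Beatriz in UTC: 15:00-18:50 (subtract 3h to convert from UTC+3).
Lila in UTC: 14:35-19:00 (subtract 2h to convert from UTC+2).
Uma ∩ Ulla: 14:40-18:50.
Uma ∩ Ulla ∩ Farrukh: 14:40-18:50.
Uma ∩ Ulla ∩ Farrukh ∩ Beatriz: 15:00-18:50.
Uma ∩ Ulla ∩ Farrukh ∩ Beatriz ∩ Lila: 15:00-18:50.
The first common window of at least 30 minutes is 15:00-18:50, so the earliest start is 15:00.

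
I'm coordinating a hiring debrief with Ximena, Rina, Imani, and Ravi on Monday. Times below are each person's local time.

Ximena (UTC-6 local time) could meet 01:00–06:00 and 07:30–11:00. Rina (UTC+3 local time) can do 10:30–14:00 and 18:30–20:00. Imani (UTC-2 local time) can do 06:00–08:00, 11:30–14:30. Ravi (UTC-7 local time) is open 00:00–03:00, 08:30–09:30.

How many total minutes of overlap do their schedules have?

180

Ximena in UTC: 07:00-12:00, 13:30-17:00 (add 6h to convert from UTC-6).
Rina in UTC: 07:30-11:00, 15:30-17:00 (subtract 3h to convert from UTC+3).
Imani in UTC: 08:00-10:00, 13:30-16:30 (add 2h to convert from UTC-2).
Ravi in UTC: 07:00-10:00, 15:30-16:30 (add 7h to convert from UTC-7).
Ximena ∩ Rina: 07:30-11:00, 15:30-17:00.
Ximena ∩ Rina ∩ Imani: 08:00-10:00, 15:30-16:30.
Ximena ∩ Rina ∩ Imani ∩ Ravi: 08:00-10:00, 15:30-16:30.
Those are the intersection windows.
Summing the common windows: 120 + 60 = 180 minutes.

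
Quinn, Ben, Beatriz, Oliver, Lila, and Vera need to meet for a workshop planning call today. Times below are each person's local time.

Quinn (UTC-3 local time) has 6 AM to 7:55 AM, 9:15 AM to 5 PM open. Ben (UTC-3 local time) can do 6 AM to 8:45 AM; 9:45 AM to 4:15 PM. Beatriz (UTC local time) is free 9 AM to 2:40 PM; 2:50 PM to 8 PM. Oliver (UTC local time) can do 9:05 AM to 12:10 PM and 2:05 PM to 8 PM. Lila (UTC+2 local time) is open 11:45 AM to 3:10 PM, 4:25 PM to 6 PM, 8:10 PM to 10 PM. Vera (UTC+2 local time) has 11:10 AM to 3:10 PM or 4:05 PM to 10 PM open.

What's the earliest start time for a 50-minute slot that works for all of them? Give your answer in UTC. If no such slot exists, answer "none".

09:45

Quinn in UTC: 09:00-10:55, 12:15-20:00 (add 3h to convert from UTC-3).
Ben in UTC: 09:00-11:45, 12:45-19:15 (add 3h to convert from UTC-3).
Beatriz in UTC: 09:00-14:40, 14:50-20:00.
Oliver in UTC: 09:05-12:10, 14:05-20:00.
Lila in UTC: 09:45-13:10, 14:25-16:00, 18:10-20:00 (subtract 2h to convert from UTC+2).
Vera in UTC: 09:10-13:10, 14:05-20:00 (subtract 2h to convert from UTC+2).
Quinn ∩ Ben: 09:00-10:55, 12:45-19:15.
Quinn ∩ Ben ∩ Beatriz: 09:00-10:55, 12:45-14:40, 14:50-19:15.
Quinn ∩ Ben ∩ Beatriz ∩ Oliver: 09:05-10:55, 14:05-14:40, 14:50-19:15.
Quinn ∩ Ben ∩ Beatriz ∩ Oliver ∩ Lila: 09:45-10:55, 14:25-14:40, 14:50-16:00, 18:10-19:15.
Quinn ∩ Ben ∩ Beatriz ∩ Oliver ∩ Lila ∩ Vera: 09:45-10:55, 14:25-14:40, 14:50-16:00, 18:10-19:15.
The first common window of at least 50 minutes is 09:45-10:55, so the earliest start is 09:45.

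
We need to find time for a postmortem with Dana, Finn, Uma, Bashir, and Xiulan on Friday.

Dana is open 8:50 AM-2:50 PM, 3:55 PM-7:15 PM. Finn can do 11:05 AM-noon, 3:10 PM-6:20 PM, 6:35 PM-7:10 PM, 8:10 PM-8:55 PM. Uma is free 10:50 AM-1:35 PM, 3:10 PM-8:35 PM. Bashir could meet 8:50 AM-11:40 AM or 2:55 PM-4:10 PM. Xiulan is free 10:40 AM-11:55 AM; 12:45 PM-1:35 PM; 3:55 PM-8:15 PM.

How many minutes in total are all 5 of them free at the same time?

50

Dana ∩ Finn: 11:05-12:00, 15:55-18:20, 18:35-19:10.
Dana ∩ Finn ∩ Uma: 11:05-12:00, 15:55-18:20, 18:35-19:10.
Dana ∩ Finn ∩ Uma ∩ Bashir: 11:05-11:40, 15:55-16:10.
Dana ∩ Finn ∩ Uma ∩ Bashir ∩ Xiulan: 11:05-11:40, 15:55-16:10.
Those are the intersection windows.
Summing the common windows: 35 + 15 = 50 minutes.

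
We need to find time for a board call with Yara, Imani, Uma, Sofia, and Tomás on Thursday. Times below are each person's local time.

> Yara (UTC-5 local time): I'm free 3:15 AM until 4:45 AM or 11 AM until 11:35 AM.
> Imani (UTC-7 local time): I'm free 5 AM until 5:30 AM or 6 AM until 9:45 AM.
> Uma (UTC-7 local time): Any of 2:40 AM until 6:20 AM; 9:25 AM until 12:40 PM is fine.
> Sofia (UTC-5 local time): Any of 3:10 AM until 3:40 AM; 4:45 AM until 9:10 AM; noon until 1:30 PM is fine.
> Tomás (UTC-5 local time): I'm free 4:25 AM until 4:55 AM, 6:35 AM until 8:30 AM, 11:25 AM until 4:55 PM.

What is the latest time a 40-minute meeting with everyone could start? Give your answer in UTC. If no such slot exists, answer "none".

Yara in UTC: 08:15-09:45, 16:00-16:35 (add 5h to convert from UTC-5).
Imani in UTC: 12:00-12:30, 13:00-16:45 (add 7h to convert from UTC-7).
Uma in UTC: 09:40-13:20, 16:25-19:40 (add 7h to convert from UTC-7).
Sofia in UTC: 08:10-08:40, 09:45-14:10, 17:00-18:30 (add 5h to convert from UTC-5).
Tomás in UTC: 09:25-09:55, 11:35-13:30, 16:25-21:55 (add 5h to convert from UTC-5).
Yara ∩ Imani: 16:00-16:35.
Yara ∩ Imani ∩ Uma: 16:25-16:35.
Yara ∩ Imani ∩ Uma ∩ Sofia: ∅.
Yara ∩ Imani ∩ Uma ∩ Sofia ∩ Tomás: ∅.
There is no time when everyone is free.
No common window is at least 40 minutes long.

none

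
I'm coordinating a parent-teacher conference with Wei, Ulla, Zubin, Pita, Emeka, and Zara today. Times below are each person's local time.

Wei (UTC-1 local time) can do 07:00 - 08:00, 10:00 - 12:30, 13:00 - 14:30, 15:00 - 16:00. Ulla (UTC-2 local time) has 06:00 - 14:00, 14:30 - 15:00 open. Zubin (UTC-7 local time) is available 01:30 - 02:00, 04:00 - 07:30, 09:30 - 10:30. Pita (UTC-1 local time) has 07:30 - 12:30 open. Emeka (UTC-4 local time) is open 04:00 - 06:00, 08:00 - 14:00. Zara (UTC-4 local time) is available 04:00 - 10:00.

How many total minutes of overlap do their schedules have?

Wei in UTC: 08:00-09:00, 11:00-13:30, 14:00-15:30, 16:00-17:00 (add 1h to convert from UTC-1).
Ulla in UTC: 08:00-16:00, 16:30-17:00 (add 2h to convert from UTC-2).
Zubin in UTC: 08:30-09:00, 11:00-14:30, 16:30-17:30 (add 7h to convert from UTC-7).
Pita in UTC: 08:30-13:30 (add 1h to convert from UTC-1).
Emeka in UTC: 08:00-10:00, 12:00-18:00 (add 4h to convert from UTC-4).
Zara in UTC: 08:00-14:00 (add 4h to convert from UTC-4).
Wei ∩ Ulla: 08:00-09:00, 11:00-13:30, 14:00-15:30, 16:30-17:00.
Wei ∩ Ulla ∩ Zubin: 08:30-09:00, 11:00-13:30, 14:00-14:30, 16:30-17:00.
Wei ∩ Ulla ∩ Zubin ∩ Pita: 08:30-09:00, 11:00-13:30.
Wei ∩ Ulla ∩ Zubin ∩ Pita ∩ Emeka: 08:30-09:00, 12:00-13:30.
Wei ∩ Ulla ∩ Zubin ∩ Pita ∩ Emeka ∩ Zara: 08:30-09:00, 12:00-13:30.
Summing the common windows: 30 + 90 = 120 minutes.

120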